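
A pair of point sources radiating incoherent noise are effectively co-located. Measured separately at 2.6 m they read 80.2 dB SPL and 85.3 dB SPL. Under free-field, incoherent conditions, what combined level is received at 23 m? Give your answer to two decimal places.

67.53 dB SPL

Combined at 2.6 m: 10·log₁₀(10^(80.2/10)+10^(85.3/10)) = 86.469 dB SPL.
Then apply −20·log₁₀(23/2.6) = -18.935 dB → 67.53 dB SPL.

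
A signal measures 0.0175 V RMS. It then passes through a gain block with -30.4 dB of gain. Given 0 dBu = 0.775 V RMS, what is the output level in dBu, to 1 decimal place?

Input level: 20·log₁₀(0.0175/0.775) = -32.93 dBu.
Output: -32.93 − 30.4 = -63.3 dBu.

-63.3 dBu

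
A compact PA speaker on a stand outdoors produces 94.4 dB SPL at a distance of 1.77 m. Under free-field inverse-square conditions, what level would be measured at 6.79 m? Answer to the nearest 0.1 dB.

82.7 dB SPL

For a point source in a free field, ΔL = −20·log₁₀(d₂/d₁).
ΔL = −20·log₁₀(6.79/1.77) = -11.68 dB, so L₂ = 94.4 + (-11.68) = 82.7 dB SPL.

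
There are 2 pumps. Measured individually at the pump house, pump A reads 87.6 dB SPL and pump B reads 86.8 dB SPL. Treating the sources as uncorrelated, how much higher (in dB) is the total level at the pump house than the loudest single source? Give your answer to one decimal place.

2.6 dB

Add the sources as powers (linear), then convert back to dB:
L_total = 10·log₁₀(10^(87.6/10) + 10^(86.8/10)) = 90.23 dB SPL.
Excess over the loudest (87.6 dB): 90.23 − 87.6 = 2.6 dB.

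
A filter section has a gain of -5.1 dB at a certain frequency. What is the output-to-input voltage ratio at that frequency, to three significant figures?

Voltage ratio = 10^(dB/20).
10^(-5.1/20) = 10^(-0.2550) = 0.556.

0.556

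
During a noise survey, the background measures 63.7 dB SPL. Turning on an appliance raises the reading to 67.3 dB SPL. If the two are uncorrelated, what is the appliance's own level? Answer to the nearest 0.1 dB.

64.8 dB SPL

Background correction is a power subtraction:
L_src = 10·log₁₀(10^(67.3/10) − 10^(63.7/10)) = 10·log₁₀(3026000) = 64.8 dB SPL.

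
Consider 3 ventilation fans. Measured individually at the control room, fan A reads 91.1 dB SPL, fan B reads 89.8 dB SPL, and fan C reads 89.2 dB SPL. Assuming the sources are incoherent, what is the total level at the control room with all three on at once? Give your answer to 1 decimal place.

94.9 dB SPL

Add the sources as powers (linear), then convert back to dB:
L_total = 10·log₁₀(10^(91.1/10) + 10^(89.8/10) + 10^(89.2/10)) = 10·log₁₀(3075000000) = 94.9 dB SPL.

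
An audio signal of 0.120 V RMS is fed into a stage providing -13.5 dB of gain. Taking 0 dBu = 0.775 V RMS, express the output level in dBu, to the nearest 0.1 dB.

-29.7 dBu

Input level: 20·log₁₀(0.120/0.775) = -16.20 dBu.
Output: -16.20 − 13.5 = -29.7 dBu.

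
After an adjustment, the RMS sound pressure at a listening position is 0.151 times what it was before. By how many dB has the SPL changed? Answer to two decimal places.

-16.42 dB

Sound pressure is an amplitude quantity: ΔL = 20·log₁₀(p₂/p₁).
20·log₁₀(0.151) = -16.42 dB.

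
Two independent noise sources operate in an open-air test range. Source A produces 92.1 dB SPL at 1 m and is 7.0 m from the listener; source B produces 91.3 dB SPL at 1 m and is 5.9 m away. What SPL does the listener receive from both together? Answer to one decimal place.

At the listener: L_A = 92.1 − 20·log₁₀(7.0) = 75.20 dB; L_B = 91.3 − 20·log₁₀(5.9) = 75.88 dB.
Combined: 10·log₁₀(10^(75.20/10)+10^(75.88/10)) = 78.6 dB SPL.

78.6 dB SPL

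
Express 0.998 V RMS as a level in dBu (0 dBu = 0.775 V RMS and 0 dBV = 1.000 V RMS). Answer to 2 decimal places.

dBu = 20·log₁₀(V / 0.775 V).
20·log₁₀(0.998/0.775) = +2.20 dBu.

+2.20 dBu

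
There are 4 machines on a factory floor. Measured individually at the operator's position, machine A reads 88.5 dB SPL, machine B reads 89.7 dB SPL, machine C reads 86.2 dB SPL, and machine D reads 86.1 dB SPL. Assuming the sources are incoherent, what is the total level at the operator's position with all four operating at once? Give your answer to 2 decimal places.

Add the sources as powers (linear), then convert back to dB:
L_total = 10·log₁₀(10^(88.5/10) + 10^(89.7/10) + 10^(86.2/10) + 10^(86.1/10)) = 10·log₁₀(2465000000) = 93.92 dB SPL.

93.92 dB SPL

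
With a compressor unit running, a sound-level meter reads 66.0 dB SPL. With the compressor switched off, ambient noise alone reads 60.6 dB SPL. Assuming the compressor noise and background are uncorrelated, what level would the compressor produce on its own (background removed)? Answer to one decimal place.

Subtract intensities: L_src = 10·log₁₀(10^(L_total/10) − 10^(L_bg/10)).
L_src = 10·log₁₀(10^(66.0/10) − 10^(60.6/10)) = 10·log₁₀(2833000) = 64.5 dB SPL.

64.5 dB SPL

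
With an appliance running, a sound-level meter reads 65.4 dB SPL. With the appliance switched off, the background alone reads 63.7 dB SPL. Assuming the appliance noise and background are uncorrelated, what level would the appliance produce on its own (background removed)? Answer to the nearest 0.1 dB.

60.5 dB SPL

Remove the background by subtracting linear intensities:
L_src = 10·log₁₀(10^(65.4/10) − 10^(63.7/10)) = 10·log₁₀(1123000) = 60.5 dB SPL.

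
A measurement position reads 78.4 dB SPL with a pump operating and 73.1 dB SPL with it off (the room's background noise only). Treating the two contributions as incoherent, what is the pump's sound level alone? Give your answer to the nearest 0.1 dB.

76.9 dB SPL

Subtract intensities: L_src = 10·log₁₀(10^(L_total/10) − 10^(L_bg/10)).
L_src = 10·log₁₀(10^(78.4/10) − 10^(73.1/10)) = 10·log₁₀(48770000) = 76.9 dB SPL.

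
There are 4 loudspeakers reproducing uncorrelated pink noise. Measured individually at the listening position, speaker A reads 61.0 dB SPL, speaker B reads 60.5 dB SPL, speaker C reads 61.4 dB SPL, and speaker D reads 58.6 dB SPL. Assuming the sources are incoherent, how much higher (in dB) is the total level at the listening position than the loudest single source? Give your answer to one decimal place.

5.1 dB

Incoherent sources sum as intensities:
L_total = 10·log₁₀(10^(61.0/10) + 10^(60.5/10) + 10^(61.4/10) + 10^(58.6/10)) = 66.52 dB SPL.
Excess over the loudest (61.4 dB): 66.52 − 61.4 = 5.1 dB.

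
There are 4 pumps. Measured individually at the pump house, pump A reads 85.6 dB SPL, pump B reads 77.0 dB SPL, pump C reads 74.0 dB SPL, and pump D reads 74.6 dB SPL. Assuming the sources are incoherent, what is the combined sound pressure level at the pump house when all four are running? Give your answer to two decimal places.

86.69 dB SPL

Add the sources as powers (linear), then convert back to dB:
L_total = 10·log₁₀(10^(85.6/10) + 10^(77.0/10) + 10^(74.0/10) + 10^(74.6/10)) = 10·log₁₀(467200000) = 86.69 dB SPL.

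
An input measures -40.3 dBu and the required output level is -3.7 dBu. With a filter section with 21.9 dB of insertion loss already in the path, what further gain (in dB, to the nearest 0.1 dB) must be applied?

58.5 dB

The required make-up gain is the shortfall in the dB sum.
G = -3.7 − (-40.3) + 21.9 = 58.5 dB.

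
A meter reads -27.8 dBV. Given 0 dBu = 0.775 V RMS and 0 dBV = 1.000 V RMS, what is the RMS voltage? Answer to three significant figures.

0.0407 V

V = 1.000 V × 10^(-27.8/20).
= 1.000 × 0.04074 = 0.0407 V.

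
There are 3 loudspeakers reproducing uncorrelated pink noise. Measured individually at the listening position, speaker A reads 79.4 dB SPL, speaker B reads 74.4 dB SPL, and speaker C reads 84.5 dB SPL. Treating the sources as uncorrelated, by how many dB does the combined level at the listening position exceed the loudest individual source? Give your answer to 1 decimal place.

Add the sources as powers (linear), then convert back to dB:
L_total = 10·log₁₀(10^(79.4/10) + 10^(74.4/10) + 10^(84.5/10)) = 85.98 dB SPL.
Excess over the loudest (84.5 dB): 85.98 − 84.5 = 1.5 dB.

1.5 dB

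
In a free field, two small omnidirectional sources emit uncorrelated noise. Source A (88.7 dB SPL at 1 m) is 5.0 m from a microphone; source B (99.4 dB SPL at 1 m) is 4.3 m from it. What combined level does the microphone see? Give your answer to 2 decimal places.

87.00 dB SPL

At the listener: L_A = 88.7 − 20·log₁₀(5.0) = 74.721 dB; L_B = 99.4 − 20·log₁₀(4.3) = 86.731 dB.
Combined: 10·log₁₀(10^(74.721/10)+10^(86.731/10)) = 87.00 dB SPL.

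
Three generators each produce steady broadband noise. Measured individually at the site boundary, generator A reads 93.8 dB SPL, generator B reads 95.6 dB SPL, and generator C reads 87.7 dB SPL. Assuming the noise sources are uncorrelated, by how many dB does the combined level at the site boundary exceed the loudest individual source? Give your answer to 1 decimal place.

Incoherent sources sum as intensities:
L_total = 10·log₁₀(10^(93.8/10) + 10^(95.6/10) + 10^(87.7/10)) = 98.21 dB SPL.
Excess over the loudest (95.6 dB): 98.21 − 95.6 = 2.6 dB.

2.6 dB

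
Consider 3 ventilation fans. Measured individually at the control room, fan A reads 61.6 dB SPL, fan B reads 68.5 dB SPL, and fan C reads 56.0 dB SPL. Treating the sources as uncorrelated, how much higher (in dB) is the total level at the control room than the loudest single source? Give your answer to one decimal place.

1.0 dB

Uncorrelated sources add in intensity (power), not in dB.
L_total = 10·log₁₀(10^(61.6/10) + 10^(68.5/10) + 10^(56.0/10)) = 69.51 dB SPL.
Excess over the loudest (68.5 dB): 69.51 − 68.5 = 1.0 dB.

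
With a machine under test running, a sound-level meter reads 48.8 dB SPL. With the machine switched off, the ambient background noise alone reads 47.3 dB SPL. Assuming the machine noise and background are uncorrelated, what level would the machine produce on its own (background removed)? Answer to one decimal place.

43.5 dB SPL

Background correction is a power subtraction:
L_src = 10·log₁₀(10^(48.8/10) − 10^(47.3/10)) = 10·log₁₀(22150) = 43.5 dB SPL.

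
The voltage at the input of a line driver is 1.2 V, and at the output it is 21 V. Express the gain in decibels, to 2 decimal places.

Voltage is an amplitude quantity, so gain = 20·log₁₀(V_out/V_in).
20·log₁₀(21/1.2) = 20·log₁₀(17.50) = 24.86 dB.

24.86 dB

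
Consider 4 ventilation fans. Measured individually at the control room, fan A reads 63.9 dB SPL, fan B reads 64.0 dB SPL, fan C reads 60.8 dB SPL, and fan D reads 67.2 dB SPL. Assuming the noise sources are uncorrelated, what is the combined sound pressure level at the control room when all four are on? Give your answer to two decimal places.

70.58 dB SPL

Incoherent sources sum as intensities:
L_total = 10·log₁₀(10^(63.9/10) + 10^(64.0/10) + 10^(60.8/10) + 10^(67.2/10)) = 10·log₁₀(11420000) = 70.58 dB SPL.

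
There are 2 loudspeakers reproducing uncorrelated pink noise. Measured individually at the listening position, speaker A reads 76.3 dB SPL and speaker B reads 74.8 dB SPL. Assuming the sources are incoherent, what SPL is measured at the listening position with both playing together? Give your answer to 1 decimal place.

78.6 dB SPL

Incoherent sources sum as intensities:
L_total = 10·log₁₀(10^(76.3/10) + 10^(74.8/10)) = 10·log₁₀(72860000) = 78.6 dB SPL.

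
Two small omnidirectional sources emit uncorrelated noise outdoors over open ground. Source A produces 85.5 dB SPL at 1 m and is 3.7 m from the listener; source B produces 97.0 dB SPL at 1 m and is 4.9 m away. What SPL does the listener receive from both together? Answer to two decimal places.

83.70 dB SPL

At the listener: L_A = 85.5 − 20·log₁₀(3.7) = 74.136 dB; L_B = 97.0 − 20·log₁₀(4.9) = 83.196 dB.
Combined: 10·log₁₀(10^(74.136/10)+10^(83.196/10)) = 83.70 dB SPL.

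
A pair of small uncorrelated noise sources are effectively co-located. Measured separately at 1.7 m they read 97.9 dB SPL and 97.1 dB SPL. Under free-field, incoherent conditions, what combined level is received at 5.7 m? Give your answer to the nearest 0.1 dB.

90.0 dB SPL

Combined at 1.7 m: 10·log₁₀(10^(97.9/10)+10^(97.1/10)) = 100.53 dB SPL.
Then apply −20·log₁₀(5.7/1.7) = -10.51 dB → 90.0 dB SPL.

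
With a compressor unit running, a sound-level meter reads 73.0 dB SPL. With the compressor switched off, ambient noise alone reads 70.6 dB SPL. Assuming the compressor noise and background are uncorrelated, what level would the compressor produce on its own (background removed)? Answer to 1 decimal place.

69.3 dB SPL

Background correction is a power subtraction:
L_src = 10·log₁₀(10^(73.0/10) − 10^(70.6/10)) = 10·log₁₀(8471000) = 69.3 dB SPL.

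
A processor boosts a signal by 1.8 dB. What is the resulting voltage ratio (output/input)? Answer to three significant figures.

Voltage ratio = 10^(dB/20).
10^(1.8/20) = 10^(0.09000) = 1.23.

1.23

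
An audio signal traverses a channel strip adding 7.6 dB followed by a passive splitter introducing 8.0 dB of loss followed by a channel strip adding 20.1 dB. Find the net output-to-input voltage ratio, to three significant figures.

Net gain = 7.6 + (−8.0) + 20.1 = 19.7 dB.
Voltage ratio = 10^(19.7/20) = 9.66.

9.66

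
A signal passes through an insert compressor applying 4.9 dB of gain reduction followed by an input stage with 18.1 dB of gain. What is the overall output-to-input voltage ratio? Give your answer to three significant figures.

Net gain = (−4.9) + 18.1 = 13.2 dB.
Voltage ratio = 10^(13.2/20) = 4.57.

4.57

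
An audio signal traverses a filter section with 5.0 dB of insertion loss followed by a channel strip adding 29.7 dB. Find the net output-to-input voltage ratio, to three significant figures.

17.2

Net gain = (−5.0) + 29.7 = 24.7 dB.
Voltage ratio = 10^(24.7/20) = 17.2.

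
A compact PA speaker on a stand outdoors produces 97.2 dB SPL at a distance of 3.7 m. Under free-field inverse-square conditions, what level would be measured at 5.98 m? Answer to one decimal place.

Inverse-square spreading gives ΔL = −20·log₁₀(d₂/d₁).
ΔL = −20·log₁₀(5.98/3.7) = -4.17 dB, so L₂ = 97.2 + (-4.17) = 93.0 dB SPL.

93.0 dB SPL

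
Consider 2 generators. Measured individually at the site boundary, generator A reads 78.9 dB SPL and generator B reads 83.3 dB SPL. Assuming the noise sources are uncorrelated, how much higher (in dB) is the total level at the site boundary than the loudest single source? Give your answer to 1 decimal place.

1.3 dB

Uncorrelated sources add in intensity (power), not in dB.
L_total = 10·log₁₀(10^(78.9/10) + 10^(83.3/10)) = 84.65 dB SPL.
Excess over the loudest (83.3 dB): 84.65 − 83.3 = 1.3 dB.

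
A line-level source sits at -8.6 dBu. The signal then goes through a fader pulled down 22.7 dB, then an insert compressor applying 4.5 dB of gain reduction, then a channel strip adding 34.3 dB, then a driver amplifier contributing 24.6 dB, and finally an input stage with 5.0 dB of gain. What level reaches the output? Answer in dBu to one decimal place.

Cascaded gains and losses add directly in dB.
-8.6 − 22.7 − 4.5 + 34.3 + 24.6 + 5.0 = +28.1 dBu.

+28.1 dBu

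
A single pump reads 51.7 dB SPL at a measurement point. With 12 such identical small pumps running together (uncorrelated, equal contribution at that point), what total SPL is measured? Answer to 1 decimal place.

12 equal incoherent sources raise the level by 10·log₁₀(12) = 10.79 dB.
L_total = 51.7 + 10.79 = 62.5 dB SPL.

62.5 dB SPL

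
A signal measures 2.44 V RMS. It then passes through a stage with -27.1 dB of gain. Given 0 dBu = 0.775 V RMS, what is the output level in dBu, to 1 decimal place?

Input level: 20·log₁₀(2.44/0.775) = 9.96 dBu.
Output: 9.96 − 27.1 = -17.1 dBu.

-17.1 dBu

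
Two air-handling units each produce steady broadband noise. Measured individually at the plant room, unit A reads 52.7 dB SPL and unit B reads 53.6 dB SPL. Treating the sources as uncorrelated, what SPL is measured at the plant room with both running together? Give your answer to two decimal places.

56.18 dB SPL

Incoherent sources sum as intensities:
L_total = 10·log₁₀(10^(52.7/10) + 10^(53.6/10)) = 10·log₁₀(415300) = 56.18 dB SPL.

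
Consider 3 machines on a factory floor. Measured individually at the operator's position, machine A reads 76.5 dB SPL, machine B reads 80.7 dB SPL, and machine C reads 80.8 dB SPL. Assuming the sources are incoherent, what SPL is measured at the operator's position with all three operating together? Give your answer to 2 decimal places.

Uncorrelated sources add in intensity (power), not in dB.
L_total = 10·log₁₀(10^(76.5/10) + 10^(80.7/10) + 10^(80.8/10)) = 10·log₁₀(282400000) = 84.51 dB SPL.

84.51 dB SPL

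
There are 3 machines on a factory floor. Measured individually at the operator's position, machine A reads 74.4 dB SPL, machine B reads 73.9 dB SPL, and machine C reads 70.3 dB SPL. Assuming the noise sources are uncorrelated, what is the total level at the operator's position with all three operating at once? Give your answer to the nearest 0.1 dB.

78.0 dB SPL

Incoherent sources sum as intensities:
L_total = 10·log₁₀(10^(74.4/10) + 10^(73.9/10) + 10^(70.3/10)) = 10·log₁₀(62800000) = 78.0 dB SPL.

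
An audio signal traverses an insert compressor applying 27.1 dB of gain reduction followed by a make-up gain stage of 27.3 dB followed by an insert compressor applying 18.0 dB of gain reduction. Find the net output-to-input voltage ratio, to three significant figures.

0.129

Net gain = (−27.1) + 27.3 + (−18.0) = -17.8 dB.
Voltage ratio = 10^(-17.8/20) = 0.129.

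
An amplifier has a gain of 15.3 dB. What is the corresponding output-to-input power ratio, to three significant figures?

Power ratio = 10^(dB/10).
10^(15.3/10) = 10^(1.530) = 33.9.

33.9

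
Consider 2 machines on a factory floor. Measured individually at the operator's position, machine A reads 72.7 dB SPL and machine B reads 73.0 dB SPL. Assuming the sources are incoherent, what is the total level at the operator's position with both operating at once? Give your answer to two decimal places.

75.86 dB SPL

Uncorrelated sources add in intensity (power), not in dB.
L_total = 10·log₁₀(10^(72.7/10) + 10^(73.0/10)) = 10·log₁₀(38570000) = 75.86 dB SPL.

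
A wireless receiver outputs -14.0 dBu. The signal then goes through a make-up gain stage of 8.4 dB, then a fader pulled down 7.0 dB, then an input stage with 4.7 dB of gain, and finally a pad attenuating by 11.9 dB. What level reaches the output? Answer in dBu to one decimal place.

Gain stages sum in dB:
-14.0 + 8.4 − 7.0 + 4.7 − 11.9 = -19.8 dBu.

-19.8 dBu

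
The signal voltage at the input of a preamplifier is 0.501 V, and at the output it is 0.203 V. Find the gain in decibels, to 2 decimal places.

Voltage ratio → dB uses the 20·log₁₀ form:
20·log₁₀(0.203/0.501) = 20·log₁₀(0.4052) = -7.85 dB.

-7.85 dB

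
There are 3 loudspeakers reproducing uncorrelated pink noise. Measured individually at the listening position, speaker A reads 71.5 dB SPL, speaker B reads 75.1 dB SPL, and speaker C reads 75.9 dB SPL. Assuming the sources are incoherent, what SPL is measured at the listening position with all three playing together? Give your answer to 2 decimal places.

79.31 dB SPL

Incoherent sources sum as intensities:
L_total = 10·log₁₀(10^(71.5/10) + 10^(75.1/10) + 10^(75.9/10)) = 10·log₁₀(85390000) = 79.31 dB SPL.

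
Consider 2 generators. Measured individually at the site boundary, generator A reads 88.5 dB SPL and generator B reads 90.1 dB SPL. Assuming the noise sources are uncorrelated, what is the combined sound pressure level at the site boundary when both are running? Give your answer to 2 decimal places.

Uncorrelated sources add in intensity (power), not in dB.
L_total = 10·log₁₀(10^(88.5/10) + 10^(90.1/10)) = 10·log₁₀(1731000000) = 92.38 dB SPL.

92.38 dB SPL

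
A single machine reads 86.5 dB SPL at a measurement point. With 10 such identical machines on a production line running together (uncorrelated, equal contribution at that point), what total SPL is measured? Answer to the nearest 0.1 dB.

96.5 dB SPL

10 equal incoherent sources raise the level by 10·log₁₀(10) = 10.00 dB.
L_total = 86.5 + 10.00 = 96.5 dB SPL.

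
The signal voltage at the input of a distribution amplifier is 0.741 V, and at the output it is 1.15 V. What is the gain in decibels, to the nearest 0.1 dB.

3.8 dB

Voltage is an amplitude quantity, so gain = 20·log₁₀(V_out/V_in).
20·log₁₀(1.15/0.741) = 20·log₁₀(1.552) = 3.8 dB.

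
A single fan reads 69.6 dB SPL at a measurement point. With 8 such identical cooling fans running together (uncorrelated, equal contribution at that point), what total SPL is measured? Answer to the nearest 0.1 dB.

78.6 dB SPL

8 equal incoherent sources raise the level by 10·log₁₀(8) = 9.03 dB.
L_total = 69.6 + 9.03 = 78.6 dB SPL.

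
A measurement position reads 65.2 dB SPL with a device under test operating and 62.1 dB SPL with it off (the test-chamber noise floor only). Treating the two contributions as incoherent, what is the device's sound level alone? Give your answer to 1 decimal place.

Background correction is a power subtraction:
L_src = 10·log₁₀(10^(65.2/10) − 10^(62.1/10)) = 10·log₁₀(1690000) = 62.3 dB SPL.

62.3 dB SPL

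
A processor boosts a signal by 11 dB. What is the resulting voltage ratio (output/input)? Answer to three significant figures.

3.55

Voltage ratio = 10^(dB/20).
10^(11/20) = 10^(0.5500) = 3.55.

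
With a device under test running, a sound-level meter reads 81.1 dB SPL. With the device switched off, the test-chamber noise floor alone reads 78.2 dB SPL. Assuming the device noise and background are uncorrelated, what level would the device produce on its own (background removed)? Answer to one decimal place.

78.0 dB SPL

Subtract intensities: L_src = 10·log₁₀(10^(L_total/10) − 10^(L_bg/10)).
L_src = 10·log₁₀(10^(81.1/10) − 10^(78.2/10)) = 10·log₁₀(62760000) = 78.0 dB SPL.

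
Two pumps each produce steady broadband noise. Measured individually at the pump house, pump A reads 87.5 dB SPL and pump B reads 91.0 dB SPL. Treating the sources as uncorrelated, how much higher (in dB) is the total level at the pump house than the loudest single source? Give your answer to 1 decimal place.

1.6 dB

Add the sources as powers (linear), then convert back to dB:
L_total = 10·log₁₀(10^(87.5/10) + 10^(91.0/10)) = 92.60 dB SPL.
Excess over the loudest (91.0 dB): 92.60 − 91.0 = 1.6 dB.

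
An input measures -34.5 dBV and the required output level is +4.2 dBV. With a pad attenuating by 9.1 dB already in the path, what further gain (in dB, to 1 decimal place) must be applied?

The required make-up gain is the shortfall in the dB sum.
G = +4.2 − (-34.5) + 9.1 = 47.8 dB.

47.8 dB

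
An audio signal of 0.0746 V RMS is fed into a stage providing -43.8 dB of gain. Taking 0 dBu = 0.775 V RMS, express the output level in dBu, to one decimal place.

-64.1 dBu

Input level: 20·log₁₀(0.0746/0.775) = -20.33 dBu.
Output: -20.33 − 43.8 = -64.1 dBu.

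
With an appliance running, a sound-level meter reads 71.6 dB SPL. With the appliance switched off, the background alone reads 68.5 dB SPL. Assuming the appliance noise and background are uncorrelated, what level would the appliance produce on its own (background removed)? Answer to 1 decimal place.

68.7 dB SPL

Subtract intensities: L_src = 10·log₁₀(10^(L_total/10) − 10^(L_bg/10)).
L_src = 10·log₁₀(10^(71.6/10) − 10^(68.5/10)) = 10·log₁₀(7375000) = 68.7 dB SPL.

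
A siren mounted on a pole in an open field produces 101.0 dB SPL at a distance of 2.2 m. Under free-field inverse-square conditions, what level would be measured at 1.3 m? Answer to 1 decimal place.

105.6 dB SPL

For a point source in a free field, ΔL = −20·log₁₀(d₂/d₁).
ΔL = −20·log₁₀(1.3/2.2) = 4.57 dB, so L₂ = 101.0 + (4.57) = 105.6 dB SPL.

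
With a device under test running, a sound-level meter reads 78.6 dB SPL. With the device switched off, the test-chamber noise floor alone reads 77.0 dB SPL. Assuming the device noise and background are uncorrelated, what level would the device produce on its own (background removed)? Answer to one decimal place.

73.5 dB SPL

Remove the background by subtracting linear intensities:
L_src = 10·log₁₀(10^(78.6/10) − 10^(77.0/10)) = 10·log₁₀(22320000) = 73.5 dB SPL.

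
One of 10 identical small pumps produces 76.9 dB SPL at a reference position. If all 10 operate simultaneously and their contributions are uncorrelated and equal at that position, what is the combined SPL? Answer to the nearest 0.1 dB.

86.9 dB SPL

10 equal incoherent sources raise the level by 10·log₁₀(10) = 10.00 dB.
L_total = 76.9 + 10.00 = 86.9 dB SPL.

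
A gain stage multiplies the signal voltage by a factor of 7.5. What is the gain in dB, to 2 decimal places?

17.50 dB

For a voltage ratio, dB = 20·log₁₀(V₂/V₁).
20·log₁₀(7.5) = 17.50 dB.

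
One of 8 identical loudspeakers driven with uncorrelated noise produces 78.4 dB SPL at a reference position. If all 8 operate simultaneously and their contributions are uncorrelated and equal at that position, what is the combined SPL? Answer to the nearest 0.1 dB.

87.4 dB SPL

8 equal incoherent sources raise the level by 10·log₁₀(8) = 9.03 dB.
L_total = 78.4 + 9.03 = 87.4 dB SPL.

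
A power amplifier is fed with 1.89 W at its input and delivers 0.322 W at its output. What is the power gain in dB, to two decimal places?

Power is a power quantity, so gain = 10·log₁₀(P_out/P_in).
10·log₁₀(0.322/1.89) = 10·log₁₀(0.1704) = -7.69 dB.

-7.69 dB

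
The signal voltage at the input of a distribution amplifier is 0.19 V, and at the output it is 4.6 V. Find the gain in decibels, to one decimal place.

For a voltage ratio, dB = 20·log₁₀(V₂/V₁).
20·log₁₀(4.6/0.19) = 20·log₁₀(24.21) = 27.7 dB.

27.7 dB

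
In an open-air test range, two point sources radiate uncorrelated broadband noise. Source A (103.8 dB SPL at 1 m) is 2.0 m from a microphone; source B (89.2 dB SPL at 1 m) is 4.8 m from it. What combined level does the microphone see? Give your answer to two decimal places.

At the listener: L_A = 103.8 − 20·log₁₀(2.0) = 97.779 dB; L_B = 89.2 − 20·log₁₀(4.8) = 75.575 dB.
Combined: 10·log₁₀(10^(97.779/10)+10^(75.575/10)) = 97.81 dB SPL.

97.81 dB SPL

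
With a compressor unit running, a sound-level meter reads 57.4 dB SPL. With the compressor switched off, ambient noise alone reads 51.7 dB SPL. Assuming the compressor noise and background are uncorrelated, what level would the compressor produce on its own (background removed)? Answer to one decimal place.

Background correction is a power subtraction:
L_src = 10·log₁₀(10^(57.4/10) − 10^(51.7/10)) = 10·log₁₀(401600) = 56.0 dB SPL.

56.0 dB SPL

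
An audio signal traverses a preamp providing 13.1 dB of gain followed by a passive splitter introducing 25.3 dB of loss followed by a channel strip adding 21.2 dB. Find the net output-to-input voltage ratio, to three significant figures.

2.82

Net gain = 13.1 + (−25.3) + 21.2 = 9.0 dB.
Voltage ratio = 10^(9.0/20) = 2.82.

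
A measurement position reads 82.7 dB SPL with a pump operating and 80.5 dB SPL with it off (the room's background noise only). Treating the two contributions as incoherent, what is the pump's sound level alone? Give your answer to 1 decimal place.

Subtract intensities: L_src = 10·log₁₀(10^(L_total/10) − 10^(L_bg/10)).
L_src = 10·log₁₀(10^(82.7/10) − 10^(80.5/10)) = 10·log₁₀(74010000) = 78.7 dB SPL.

78.7 dB SPL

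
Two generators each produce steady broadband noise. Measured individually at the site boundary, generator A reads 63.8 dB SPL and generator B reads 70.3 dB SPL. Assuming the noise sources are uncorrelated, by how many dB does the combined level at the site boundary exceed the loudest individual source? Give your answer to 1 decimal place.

0.9 dB

Incoherent sources sum as intensities:
L_total = 10·log₁₀(10^(63.8/10) + 10^(70.3/10)) = 71.18 dB SPL.
Excess over the loudest (70.3 dB): 71.18 − 70.3 = 0.9 dB.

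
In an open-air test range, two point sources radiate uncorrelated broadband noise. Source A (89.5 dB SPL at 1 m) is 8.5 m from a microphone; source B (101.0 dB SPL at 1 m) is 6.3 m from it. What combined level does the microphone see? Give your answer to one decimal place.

85.2 dB SPL

At the listener: L_A = 89.5 − 20·log₁₀(8.5) = 70.91 dB; L_B = 101.0 − 20·log₁₀(6.3) = 85.01 dB.
Combined: 10·log₁₀(10^(70.91/10)+10^(85.01/10)) = 85.2 dB SPL.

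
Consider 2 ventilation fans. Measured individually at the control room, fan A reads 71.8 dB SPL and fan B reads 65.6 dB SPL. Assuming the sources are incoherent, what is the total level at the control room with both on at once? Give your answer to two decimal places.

72.73 dB SPL

Incoherent sources sum as intensities:
L_total = 10·log₁₀(10^(71.8/10) + 10^(65.6/10)) = 10·log₁₀(18770000) = 72.73 dB SPL.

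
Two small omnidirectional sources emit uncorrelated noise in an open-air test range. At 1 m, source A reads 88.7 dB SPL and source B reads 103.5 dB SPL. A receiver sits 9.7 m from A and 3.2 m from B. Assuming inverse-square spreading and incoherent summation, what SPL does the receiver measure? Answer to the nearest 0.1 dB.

At the listener: L_A = 88.7 − 20·log₁₀(9.7) = 68.96 dB; L_B = 103.5 − 20·log₁₀(3.2) = 93.40 dB.
Combined: 10·log₁₀(10^(68.96/10)+10^(93.40/10)) = 93.4 dB SPL.

93.4 dB SPL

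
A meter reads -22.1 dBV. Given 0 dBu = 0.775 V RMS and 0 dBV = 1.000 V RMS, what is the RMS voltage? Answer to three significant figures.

V = 1.000 V × 10^(-22.1/20).
= 1.000 × 0.07852 = 0.0785 V.

0.0785 V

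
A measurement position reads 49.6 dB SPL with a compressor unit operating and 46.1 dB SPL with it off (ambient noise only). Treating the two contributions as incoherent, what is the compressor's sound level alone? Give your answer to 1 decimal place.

Remove the background by subtracting linear intensities:
L_src = 10·log₁₀(10^(49.6/10) − 10^(46.1/10)) = 10·log₁₀(50460) = 47.0 dB SPL.

47.0 dB SPL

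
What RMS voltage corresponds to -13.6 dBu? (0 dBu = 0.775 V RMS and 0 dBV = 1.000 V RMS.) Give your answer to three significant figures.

V = 0.775 V × 10^(-13.6/20).
= 0.775 × 0.2089 = 0.162 V.

0.162 V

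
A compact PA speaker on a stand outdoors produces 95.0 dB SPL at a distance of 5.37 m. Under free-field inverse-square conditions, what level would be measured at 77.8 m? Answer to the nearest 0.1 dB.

71.8 dB SPL

Free-field point source: level drops by 20·log₁₀ of the distance ratio.
ΔL = −20·log₁₀(77.8/5.37) = -23.22 dB, so L₂ = 95.0 + (-23.22) = 71.8 dB SPL.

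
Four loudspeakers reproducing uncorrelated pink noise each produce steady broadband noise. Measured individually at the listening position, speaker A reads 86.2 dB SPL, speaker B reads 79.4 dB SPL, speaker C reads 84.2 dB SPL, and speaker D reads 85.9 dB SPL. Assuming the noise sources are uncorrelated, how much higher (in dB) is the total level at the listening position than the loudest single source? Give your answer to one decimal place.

4.4 dB

Uncorrelated sources add in intensity (power), not in dB.
L_total = 10·log₁₀(10^(86.2/10) + 10^(79.4/10) + 10^(84.2/10) + 10^(85.9/10)) = 90.63 dB SPL.
Excess over the loudest (86.2 dB): 90.63 − 86.2 = 4.4 dB.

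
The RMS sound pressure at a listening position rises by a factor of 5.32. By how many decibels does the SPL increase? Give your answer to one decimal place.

14.5 dB

Sound pressure is an amplitude quantity: ΔL = 20·log₁₀(p₂/p₁).
20·log₁₀(5.32) = 14.5 dB.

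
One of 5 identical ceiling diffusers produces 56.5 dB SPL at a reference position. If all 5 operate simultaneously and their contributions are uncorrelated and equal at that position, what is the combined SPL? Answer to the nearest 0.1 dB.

5 equal incoherent sources raise the level by 10·log₁₀(5) = 6.99 dB.
L_total = 56.5 + 6.99 = 63.5 dB SPL.

63.5 dB SPL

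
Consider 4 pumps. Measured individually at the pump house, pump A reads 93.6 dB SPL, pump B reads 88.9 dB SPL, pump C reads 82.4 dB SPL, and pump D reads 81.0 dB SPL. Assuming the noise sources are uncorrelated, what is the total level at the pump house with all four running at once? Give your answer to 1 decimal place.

Incoherent sources sum as intensities:
L_total = 10·log₁₀(10^(93.6/10) + 10^(88.9/10) + 10^(82.4/10) + 10^(81.0/10)) = 10·log₁₀(3367000000) = 95.3 dB SPL.

95.3 dB SPL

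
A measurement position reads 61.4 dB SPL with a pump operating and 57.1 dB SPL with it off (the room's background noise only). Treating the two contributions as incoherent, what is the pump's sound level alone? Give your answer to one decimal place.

Remove the background by subtracting linear intensities:
L_src = 10·log₁₀(10^(61.4/10) − 10^(57.1/10)) = 10·log₁₀(867500) = 59.4 dB SPL.

59.4 dB SPL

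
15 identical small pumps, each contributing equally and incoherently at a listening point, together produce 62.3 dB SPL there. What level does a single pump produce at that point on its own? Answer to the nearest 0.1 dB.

50.5 dB SPL

15 equal incoherent sources add 10·log₁₀(15) = 11.76 dB over one source.
L_one = 62.3 − 11.76 = 50.5 dB SPL.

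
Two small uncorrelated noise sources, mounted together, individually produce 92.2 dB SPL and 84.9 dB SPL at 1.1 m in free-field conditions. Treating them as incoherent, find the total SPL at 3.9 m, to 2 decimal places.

81.95 dB SPL

Combined at 1.1 m: 10·log₁₀(10^(92.2/10)+10^(84.9/10)) = 92.942 dB SPL.
Then apply −20·log₁₀(3.9/1.1) = -10.993 dB → 81.95 dB SPL.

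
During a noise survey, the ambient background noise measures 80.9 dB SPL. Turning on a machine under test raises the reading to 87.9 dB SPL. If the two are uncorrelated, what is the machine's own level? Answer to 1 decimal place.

86.9 dB SPL

Remove the background by subtracting linear intensities:
L_src = 10·log₁₀(10^(87.9/10) − 10^(80.9/10)) = 10·log₁₀(493600000) = 86.9 dB SPL.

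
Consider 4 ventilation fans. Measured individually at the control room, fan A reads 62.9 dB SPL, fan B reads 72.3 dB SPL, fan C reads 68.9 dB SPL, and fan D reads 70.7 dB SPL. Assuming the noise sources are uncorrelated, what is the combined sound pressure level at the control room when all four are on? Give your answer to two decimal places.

Add the sources as powers (linear), then convert back to dB:
L_total = 10·log₁₀(10^(62.9/10) + 10^(72.3/10) + 10^(68.9/10) + 10^(70.7/10)) = 10·log₁₀(38440000) = 75.85 dB SPL.

75.85 dB SPL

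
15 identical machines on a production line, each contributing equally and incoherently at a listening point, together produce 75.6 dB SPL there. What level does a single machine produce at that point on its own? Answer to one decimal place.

63.8 dB SPL

15 equal incoherent sources add 10·log₁₀(15) = 11.76 dB over one source.
L_one = 75.6 − 11.76 = 63.8 dB SPL.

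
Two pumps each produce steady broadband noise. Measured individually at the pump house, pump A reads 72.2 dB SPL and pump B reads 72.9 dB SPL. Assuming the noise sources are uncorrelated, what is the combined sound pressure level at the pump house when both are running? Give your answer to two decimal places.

Incoherent sources sum as intensities:
L_total = 10·log₁₀(10^(72.2/10) + 10^(72.9/10)) = 10·log₁₀(36090000) = 75.57 dB SPL.

75.57 dB SPL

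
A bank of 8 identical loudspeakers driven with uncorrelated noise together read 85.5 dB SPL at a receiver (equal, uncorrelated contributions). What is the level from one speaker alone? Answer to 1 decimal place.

8 equal incoherent sources add 10·log₁₀(8) = 9.03 dB over one source.
L_one = 85.5 − 9.03 = 76.5 dB SPL.

76.5 dB SPL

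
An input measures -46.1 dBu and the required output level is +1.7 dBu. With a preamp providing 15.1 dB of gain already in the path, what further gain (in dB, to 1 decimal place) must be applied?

32.7 dB

The required make-up gain is the shortfall in the dB sum.
G = +1.7 − (-46.1) − 15.1 = 32.7 dB.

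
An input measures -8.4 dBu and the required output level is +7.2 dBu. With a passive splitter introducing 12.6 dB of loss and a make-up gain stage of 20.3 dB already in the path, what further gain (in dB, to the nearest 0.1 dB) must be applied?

7.9 dB

The required make-up gain is the shortfall in the dB sum.
G = +7.2 − (-8.4) + 12.6 − 20.3 = 7.9 dB.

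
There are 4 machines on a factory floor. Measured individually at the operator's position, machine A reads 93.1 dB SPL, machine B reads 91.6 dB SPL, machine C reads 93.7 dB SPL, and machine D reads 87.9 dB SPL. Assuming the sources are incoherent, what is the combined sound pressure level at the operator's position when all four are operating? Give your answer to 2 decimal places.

98.09 dB SPL

Uncorrelated sources add in intensity (power), not in dB.
L_total = 10·log₁₀(10^(93.1/10) + 10^(91.6/10) + 10^(93.7/10) + 10^(87.9/10)) = 10·log₁₀(6448000000) = 98.09 dB SPL.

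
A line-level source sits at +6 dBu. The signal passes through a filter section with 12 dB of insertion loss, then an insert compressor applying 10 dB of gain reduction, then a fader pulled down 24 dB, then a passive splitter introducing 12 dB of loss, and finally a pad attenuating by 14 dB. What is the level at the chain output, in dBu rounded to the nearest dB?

-66 dBu

Gain stages sum in dB:
+6 − 12 − 10 − 24 − 12 − 14 = -66 dBu.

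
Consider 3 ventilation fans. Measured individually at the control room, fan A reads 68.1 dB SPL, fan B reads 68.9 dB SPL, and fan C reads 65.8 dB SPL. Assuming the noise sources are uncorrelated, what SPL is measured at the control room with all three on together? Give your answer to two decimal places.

72.56 dB SPL

Add the sources as powers (linear), then convert back to dB:
L_total = 10·log₁₀(10^(68.1/10) + 10^(68.9/10) + 10^(65.8/10)) = 10·log₁₀(18020000) = 72.56 dB SPL.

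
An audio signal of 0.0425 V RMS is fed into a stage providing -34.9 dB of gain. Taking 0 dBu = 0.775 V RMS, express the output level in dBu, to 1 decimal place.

-60.1 dBu

Input level: 20·log₁₀(0.0425/0.775) = -25.22 dBu.
Output: -25.22 − 34.9 = -60.1 dBu.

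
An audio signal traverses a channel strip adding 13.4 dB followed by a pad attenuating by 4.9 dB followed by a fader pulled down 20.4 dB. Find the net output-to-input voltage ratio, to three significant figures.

0.254

Net gain = 13.4 + (−4.9) + (−20.4) = -11.9 dB.
Voltage ratio = 10^(-11.9/20) = 0.254.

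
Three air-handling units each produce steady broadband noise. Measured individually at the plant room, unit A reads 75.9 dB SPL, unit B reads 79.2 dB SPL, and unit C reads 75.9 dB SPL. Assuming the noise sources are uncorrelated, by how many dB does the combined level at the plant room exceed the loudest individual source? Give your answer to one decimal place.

Add the sources as powers (linear), then convert back to dB:
L_total = 10·log₁₀(10^(75.9/10) + 10^(79.2/10) + 10^(75.9/10)) = 82.07 dB SPL.
Excess over the loudest (79.2 dB): 82.07 − 79.2 = 2.9 dB.

2.9 dB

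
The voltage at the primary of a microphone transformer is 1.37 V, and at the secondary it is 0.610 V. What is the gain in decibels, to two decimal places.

Voltage ratio → dB uses the 20·log₁₀ form:
20·log₁₀(0.610/1.37) = 20·log₁₀(0.4453) = -7.03 dB.

-7.03 dB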